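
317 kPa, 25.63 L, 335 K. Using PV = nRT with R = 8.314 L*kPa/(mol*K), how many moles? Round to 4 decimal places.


PV = nRT, solve for n = PV / (RT).
PV = 317 * 25.63 = 8124.71
RT = 8.314 * 335 = 2785.19
n = 8124.71 / 2785.19
n = 2.91711158 mol, rounded to 4 dp:

2.9171 mol


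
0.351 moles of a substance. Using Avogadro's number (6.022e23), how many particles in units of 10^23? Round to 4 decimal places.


N = n * NA, then divide by 1e23 for the requested units.
N / 1e23 = n * 6.022
N / 1e23 = 0.351 * 6.022
N / 1e23 = 2.113722, rounded to 4 dp:

2.1137


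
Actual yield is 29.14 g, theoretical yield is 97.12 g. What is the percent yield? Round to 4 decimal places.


% yield = 100 * actual / theoretical
% yield = 100 * 29.14 / 97.12
% yield = 30.00411862 %, rounded to 4 dp:

30.0041 %


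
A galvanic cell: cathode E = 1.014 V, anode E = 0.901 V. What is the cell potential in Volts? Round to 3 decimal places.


Standard cell potential: E_cell = E_cathode - E_anode.
E_cell = 1.014 - (0.901)
E_cell = 0.113 V, rounded to 3 dp:

0.113 V


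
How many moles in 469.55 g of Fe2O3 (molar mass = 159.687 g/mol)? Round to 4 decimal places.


n = mass / M
n = 469.55 / 159.687
n = 2.94043974 mol, rounded to 4 dp:

2.9404 mol


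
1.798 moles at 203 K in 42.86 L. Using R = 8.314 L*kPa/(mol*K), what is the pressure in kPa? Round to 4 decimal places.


PV = nRT, solve for P = nRT / V.
nRT = 1.798 * 8.314 * 203 = 3034.5601
P = 3034.5601 / 42.86
P = 70.80168222 kPa, rounded to 4 dp:

70.8017 kPa


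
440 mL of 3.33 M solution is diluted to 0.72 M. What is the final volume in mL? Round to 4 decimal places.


Dilution: M1*V1 = M2*V2, solve for V2.
V2 = M1*V1 / M2
V2 = 3.33 * 440 / 0.72
V2 = 1465.2 / 0.72
V2 = 2035.0 mL, rounded to 4 dp:

2035.0000 mL


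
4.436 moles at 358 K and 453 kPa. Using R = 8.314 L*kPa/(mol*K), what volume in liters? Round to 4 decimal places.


PV = nRT, solve for V = nRT / P.
nRT = 4.436 * 8.314 * 358 = 13203.3636
V = 13203.3636 / 453
V = 29.14649801 L, rounded to 4 dp:

29.1465 L


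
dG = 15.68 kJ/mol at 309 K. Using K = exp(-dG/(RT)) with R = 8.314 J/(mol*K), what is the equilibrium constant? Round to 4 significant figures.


dG is in kJ/mol; multiply by 1000 to match R in J/(mol*K).
RT = 8.314 * 309 = 2569.026 J/mol
exponent = -dG*1000 / (RT) = -(15.68*1000) / 2569.026 = -6.10348046
K = exp(-6.10348046)
K = 0.0022350751, rounded to 4 significant figures:

0.002235


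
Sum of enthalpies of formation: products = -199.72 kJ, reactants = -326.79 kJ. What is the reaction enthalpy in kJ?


dH_rxn = sum(dH_f products) - sum(dH_f reactants)
dH_rxn = -199.72 - (-326.79)
dH_rxn = 127.07 kJ:

127.07 kJ


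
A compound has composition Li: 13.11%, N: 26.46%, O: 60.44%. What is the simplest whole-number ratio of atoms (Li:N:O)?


Assume 100 g of compound, divide each mass% by atomic mass to get moles, then normalize by the smallest to get a raw atom ratio.
Moles per 100 g: Li: 13.11/6.941 = 1.8888, N: 26.46/14.007 = 1.8891, O: 60.44/15.999 = 3.7777
Raw ratio (divide by min = 1.8888): Li: 1.0, N: 1.0, O: 2.0
Multiply by 1 to clear fractions: Li: 1.0 ~= 1, N: 1.0 ~= 1, O: 2.0 ~= 2
Reduce by GCD to get the simplest whole-number ratio:

1:1:2


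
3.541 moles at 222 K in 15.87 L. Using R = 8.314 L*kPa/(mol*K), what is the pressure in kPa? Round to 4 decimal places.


PV = nRT, solve for P = nRT / V.
nRT = 3.541 * 8.314 * 222 = 6535.652
P = 6535.652 / 15.87
P = 411.82432262 kPa, rounded to 4 dp:

411.8243 kPa


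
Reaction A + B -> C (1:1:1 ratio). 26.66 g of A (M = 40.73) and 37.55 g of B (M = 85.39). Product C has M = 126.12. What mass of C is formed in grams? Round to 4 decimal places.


Find moles of each reactant; the smaller value is the limiting reagent in a 1:1:1 reaction, so moles_C equals moles of the limiter.
n_A = mass_A / M_A = 26.66 / 40.73 = 0.654554 mol
n_B = mass_B / M_B = 37.55 / 85.39 = 0.439747 mol
Limiting reagent: B (smaller), n_limiting = 0.439747 mol
mass_C = n_limiting * M_C = 0.439747 * 126.12
mass_C = 55.46089164 g, rounded to 4 dp:

55.4609 g


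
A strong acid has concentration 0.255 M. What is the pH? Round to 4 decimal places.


A strong acid dissociates completely, so [H+] equals the given concentration.
pH = -log10([H+]) = -log10(0.255)
pH = 0.59345982, rounded to 4 dp:

0.5935


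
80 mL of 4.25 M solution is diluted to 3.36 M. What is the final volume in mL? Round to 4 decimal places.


Dilution: M1*V1 = M2*V2, solve for V2.
V2 = M1*V1 / M2
V2 = 4.25 * 80 / 3.36
V2 = 340.0 / 3.36
V2 = 101.19047619 mL, rounded to 4 dp:

101.1905 mL


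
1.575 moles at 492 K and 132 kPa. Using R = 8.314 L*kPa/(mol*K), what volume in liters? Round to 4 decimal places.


PV = nRT, solve for V = nRT / P.
nRT = 1.575 * 8.314 * 492 = 6442.5186
V = 6442.5186 / 132
V = 48.80695909 L, rounded to 4 dp:

48.8070 L


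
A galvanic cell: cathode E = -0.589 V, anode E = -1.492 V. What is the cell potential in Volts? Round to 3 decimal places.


Standard cell potential: E_cell = E_cathode - E_anode.
E_cell = -0.589 - (-1.492)
E_cell = 0.903 V, rounded to 3 dp:

0.903 V


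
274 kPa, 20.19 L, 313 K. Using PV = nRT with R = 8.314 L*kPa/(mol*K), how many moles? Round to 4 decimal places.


PV = nRT, solve for n = PV / (RT).
PV = 274 * 20.19 = 5532.06
RT = 8.314 * 313 = 2602.282
n = 5532.06 / 2602.282
n = 2.12584954 mol, rounded to 4 dp:

2.1258 mol


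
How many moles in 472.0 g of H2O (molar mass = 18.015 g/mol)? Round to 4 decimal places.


n = mass / M
n = 472.0 / 18.015
n = 26.20038857 mol, rounded to 4 dp:

26.2004 mol


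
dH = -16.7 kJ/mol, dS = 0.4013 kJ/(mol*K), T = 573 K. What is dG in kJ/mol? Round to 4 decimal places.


Gibbs: dG = dH - T*dS (consistent units, dS already in kJ/(mol*K)).
T*dS = 573 * 0.4013 = 229.9449
dG = -16.7 - (229.9449)
dG = -246.6449 kJ/mol, rounded to 4 dp:

-246.6449 kJ/mol


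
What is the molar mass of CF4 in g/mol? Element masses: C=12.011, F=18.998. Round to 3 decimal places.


M = sum(count * atomic_mass) over atoms.
M = 1*12.011 + 4*18.998
M = 12.011 + 75.992
M = 88.003 g/mol, rounded to 3 dp:

88.003 g/mol


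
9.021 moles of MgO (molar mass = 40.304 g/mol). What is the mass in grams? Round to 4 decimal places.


mass = n * M
mass = 9.021 * 40.304
mass = 363.582384 g, rounded to 4 dp:

363.5824 g


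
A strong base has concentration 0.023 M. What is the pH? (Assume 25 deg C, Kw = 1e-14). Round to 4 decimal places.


A strong base dissociates completely, so [OH-] equals the given concentration.
pOH = -log10([OH-]) = -log10(0.023) = 1.638272
pH = 14 - pOH = 14 - 1.638272
pH = 12.361728, rounded to 4 dp:

12.3617


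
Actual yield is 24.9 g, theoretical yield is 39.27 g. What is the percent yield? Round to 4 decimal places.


% yield = 100 * actual / theoretical
% yield = 100 * 24.9 / 39.27
% yield = 63.40718105 %, rounded to 4 dp:

63.4072 %


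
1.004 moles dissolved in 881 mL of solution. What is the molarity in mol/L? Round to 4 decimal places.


Convert volume to liters: V_L = V_mL / 1000.
V_L = 881 / 1000 = 0.881 L
M = n / V_L = 1.004 / 0.881
M = 1.13961407 mol/L, rounded to 4 dp:

1.1396 mol/L


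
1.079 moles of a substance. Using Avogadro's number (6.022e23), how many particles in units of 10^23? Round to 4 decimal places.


N = n * NA, then divide by 1e23 for the requested units.
N / 1e23 = n * 6.022
N / 1e23 = 1.079 * 6.022
N / 1e23 = 6.497738, rounded to 4 dp:

6.4977


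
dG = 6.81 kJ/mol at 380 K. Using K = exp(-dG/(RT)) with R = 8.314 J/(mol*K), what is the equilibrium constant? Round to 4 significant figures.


dG is in kJ/mol; multiply by 1000 to match R in J/(mol*K).
RT = 8.314 * 380 = 3159.32 J/mol
exponent = -dG*1000 / (RT) = -(6.81*1000) / 3159.32 = -2.15552714
K = exp(-2.15552714)
K = 0.11584211, rounded to 4 significant figures:

0.1158


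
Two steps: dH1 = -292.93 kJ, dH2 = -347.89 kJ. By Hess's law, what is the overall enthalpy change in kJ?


Hess's law: enthalpy is a state function, so add the step enthalpies.
dH_total = dH1 + dH2 = -292.93 + (-347.89)
dH_total = -640.82 kJ:

-640.82 kJ


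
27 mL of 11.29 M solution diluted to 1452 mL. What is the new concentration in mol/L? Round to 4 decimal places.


Dilution: M1*V1 = M2*V2, solve for M2.
M2 = M1*V1 / V2
M2 = 11.29 * 27 / 1452
M2 = 304.83 / 1452
M2 = 0.20993802 mol/L, rounded to 4 dp:

0.2099 mol/L


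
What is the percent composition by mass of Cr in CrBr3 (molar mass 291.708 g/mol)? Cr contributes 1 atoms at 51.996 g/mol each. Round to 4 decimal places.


pct = 100 * (n_elem * M_elem) / M_total
mass_contribution = 1 * 51.996 = 51.996 g/mol
pct = 100 * 51.996 / 291.708
pct = 17.82467399 %, rounded to 4 dp:

17.8247 %


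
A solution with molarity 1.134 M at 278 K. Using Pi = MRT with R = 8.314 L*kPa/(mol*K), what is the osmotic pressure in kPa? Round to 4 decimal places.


Osmotic pressure (van't Hoff): Pi = M*R*T.
RT = 8.314 * 278 = 2311.292
Pi = 1.134 * 2311.292
Pi = 2621.005128 kPa, rounded to 4 dp:

2621.0051 kPa


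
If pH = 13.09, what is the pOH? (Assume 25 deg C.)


At 25 deg C, pH + pOH = 14.
pOH = 14 - pH = 14 - 13.09
pOH = 0.91:

0.91


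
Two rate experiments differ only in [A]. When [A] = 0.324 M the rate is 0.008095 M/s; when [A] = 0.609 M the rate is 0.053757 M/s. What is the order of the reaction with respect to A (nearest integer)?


Rate is proportional to [A]^n, so rate2/rate1 = ([A]2/[A]1)^n. Take logs to solve for n.
rate2/rate1 = 0.053757 / 0.008095 = 6.6408
[A]2/[A]1 = 0.609 / 0.324 = 1.8796
n = ln(6.6408) / ln(1.8796) = 3.0
Nearest integer order:

3


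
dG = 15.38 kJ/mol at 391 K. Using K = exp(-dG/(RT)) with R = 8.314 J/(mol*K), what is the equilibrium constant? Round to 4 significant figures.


dG is in kJ/mol; multiply by 1000 to match R in J/(mol*K).
RT = 8.314 * 391 = 3250.774 J/mol
exponent = -dG*1000 / (RT) = -(15.38*1000) / 3250.774 = -4.73118094
K = exp(-4.73118094)
K = 0.0088160537, rounded to 4 significant figures:

0.008816


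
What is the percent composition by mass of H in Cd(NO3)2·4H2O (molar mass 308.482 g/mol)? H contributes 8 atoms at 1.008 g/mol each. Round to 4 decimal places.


pct = 100 * (n_elem * M_elem) / M_total
mass_contribution = 8 * 1.008 = 8.064 g/mol
pct = 100 * 8.064 / 308.482
pct = 2.61409094 %, rounded to 4 dp:

2.6141 %


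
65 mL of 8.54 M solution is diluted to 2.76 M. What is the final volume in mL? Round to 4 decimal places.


Dilution: M1*V1 = M2*V2, solve for V2.
V2 = M1*V1 / M2
V2 = 8.54 * 65 / 2.76
V2 = 555.1 / 2.76
V2 = 201.12318841 mL, rounded to 4 dp:

201.1232 mL


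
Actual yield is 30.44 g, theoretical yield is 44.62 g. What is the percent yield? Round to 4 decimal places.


% yield = 100 * actual / theoretical
% yield = 100 * 30.44 / 44.62
% yield = 68.22052891 %, rounded to 4 dp:

68.2205 %


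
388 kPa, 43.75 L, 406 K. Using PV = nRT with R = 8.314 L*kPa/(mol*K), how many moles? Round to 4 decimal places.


PV = nRT, solve for n = PV / (RT).
PV = 388 * 43.75 = 16975.0
RT = 8.314 * 406 = 3375.484
n = 16975.0 / 3375.484
n = 5.02890845 mol, rounded to 4 dp:

5.0289 mol


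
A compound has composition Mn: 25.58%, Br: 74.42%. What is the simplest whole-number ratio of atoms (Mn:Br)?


Assume 100 g of compound, divide each mass% by atomic mass to get moles, then normalize by the smallest to get a raw atom ratio.
Moles per 100 g: Mn: 25.58/54.938 = 0.4656, Br: 74.42/79.904 = 0.9314
Raw ratio (divide by min = 0.4656): Mn: 1.0, Br: 2.0
Multiply by 1 to clear fractions: Mn: 1.0 ~= 1, Br: 2.0 ~= 2
Reduce by GCD to get the simplest whole-number ratio:

1:2


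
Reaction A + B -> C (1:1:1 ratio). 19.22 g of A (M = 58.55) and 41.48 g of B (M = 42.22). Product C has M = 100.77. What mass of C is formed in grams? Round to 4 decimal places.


Find moles of each reactant; the smaller value is the limiting reagent in a 1:1:1 reaction, so moles_C equals moles of the limiter.
n_A = mass_A / M_A = 19.22 / 58.55 = 0.328266 mol
n_B = mass_B / M_B = 41.48 / 42.22 = 0.982473 mol
Limiting reagent: A (smaller), n_limiting = 0.328266 mol
mass_C = n_limiting * M_C = 0.328266 * 100.77
mass_C = 33.07936482 g, rounded to 4 dp:

33.0794 g


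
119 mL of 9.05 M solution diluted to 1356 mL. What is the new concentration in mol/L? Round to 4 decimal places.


Dilution: M1*V1 = M2*V2, solve for M2.
M2 = M1*V1 / V2
M2 = 9.05 * 119 / 1356
M2 = 1076.95 / 1356
M2 = 0.79421091 mol/L, rounded to 4 dp:

0.7942 mol/L


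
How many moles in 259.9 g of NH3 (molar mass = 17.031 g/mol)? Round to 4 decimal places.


n = mass / M
n = 259.9 / 17.031
n = 15.26040749 mol, rounded to 4 dp:

15.2604 mol


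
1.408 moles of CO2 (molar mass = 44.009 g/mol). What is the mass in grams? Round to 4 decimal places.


mass = n * M
mass = 1.408 * 44.009
mass = 61.964672 g, rounded to 4 dp:

61.9647 g


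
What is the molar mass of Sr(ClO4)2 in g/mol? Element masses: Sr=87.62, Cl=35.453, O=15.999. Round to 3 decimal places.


M = sum(count * atomic_mass) over atoms.
M = 1*87.62 + 2*35.453 + 8*15.999
M = 87.62 + 70.906 + 127.992
M = 286.518 g/mol, rounded to 3 dp:

286.518 g/mol


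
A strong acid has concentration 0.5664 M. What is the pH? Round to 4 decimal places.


A strong acid dissociates completely, so [H+] equals the given concentration.
pH = -log10([H+]) = -log10(0.5664)
pH = 0.24687676, rounded to 4 dp:

0.2469


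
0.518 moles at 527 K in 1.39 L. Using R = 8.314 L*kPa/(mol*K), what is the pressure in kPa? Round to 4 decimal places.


PV = nRT, solve for P = nRT / V.
nRT = 0.518 * 8.314 * 527 = 2269.6056
P = 2269.6056 / 1.39
P = 1632.80978417 kPa, rounded to 4 dp:

1632.8098 kPa


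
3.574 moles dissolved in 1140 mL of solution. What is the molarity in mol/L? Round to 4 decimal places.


Convert volume to liters: V_L = V_mL / 1000.
V_L = 1140 / 1000 = 1.14 L
M = n / V_L = 3.574 / 1.14
M = 3.13508772 mol/L, rounded to 4 dp:

3.1351 mol/L


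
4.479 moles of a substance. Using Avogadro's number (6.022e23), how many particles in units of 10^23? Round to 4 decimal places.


N = n * NA, then divide by 1e23 for the requested units.
N / 1e23 = n * 6.022
N / 1e23 = 4.479 * 6.022
N / 1e23 = 26.972538, rounded to 4 dp:

26.9725


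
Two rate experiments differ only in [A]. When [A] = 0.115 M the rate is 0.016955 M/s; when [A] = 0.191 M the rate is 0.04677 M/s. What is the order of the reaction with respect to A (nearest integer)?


Rate is proportional to [A]^n, so rate2/rate1 = ([A]2/[A]1)^n. Take logs to solve for n.
rate2/rate1 = 0.04677 / 0.016955 = 2.7585
[A]2/[A]1 = 0.191 / 0.115 = 1.6609
n = ln(2.7585) / ln(1.6609) = 2.0
Nearest integer order:

2


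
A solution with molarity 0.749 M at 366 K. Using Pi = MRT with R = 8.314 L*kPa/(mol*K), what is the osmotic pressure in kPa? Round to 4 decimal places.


Osmotic pressure (van't Hoff): Pi = M*R*T.
RT = 8.314 * 366 = 3042.924
Pi = 0.749 * 3042.924
Pi = 2279.150076 kPa, rounded to 4 dp:

2279.1501 kPa


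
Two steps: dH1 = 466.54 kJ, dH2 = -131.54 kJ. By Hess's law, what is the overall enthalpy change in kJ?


Hess's law: enthalpy is a state function, so add the step enthalpies.
dH_total = dH1 + dH2 = 466.54 + (-131.54)
dH_total = 335.0 kJ:

335.00 kJ


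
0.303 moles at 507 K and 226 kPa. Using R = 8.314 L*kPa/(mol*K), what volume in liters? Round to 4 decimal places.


PV = nRT, solve for V = nRT / P.
nRT = 0.303 * 8.314 * 507 = 1277.205
V = 1277.205 / 226
V = 5.65134956 L, rounded to 4 dp:

5.6513 L


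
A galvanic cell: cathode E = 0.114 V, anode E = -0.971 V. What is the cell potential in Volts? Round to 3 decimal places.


Standard cell potential: E_cell = E_cathode - E_anode.
E_cell = 0.114 - (-0.971)
E_cell = 1.085 V, rounded to 3 dp:

1.085 V


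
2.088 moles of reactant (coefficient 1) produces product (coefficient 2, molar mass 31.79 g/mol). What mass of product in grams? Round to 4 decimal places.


Use the coefficient ratio to convert reactant moles to product moles, then multiply by the product's molar mass.
moles_P = moles_R * (coeff_P / coeff_R) = 2.088 * (2/1) = 4.176
mass_P = moles_P * M_P = 4.176 * 31.79
mass_P = 132.75504 g, rounded to 4 dp:

132.7550 g


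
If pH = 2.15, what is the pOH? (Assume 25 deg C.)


At 25 deg C, pH + pOH = 14.
pOH = 14 - pH = 14 - 2.15
pOH = 11.85:

11.85


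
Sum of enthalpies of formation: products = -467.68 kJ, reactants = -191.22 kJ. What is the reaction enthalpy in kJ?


dH_rxn = sum(dH_f products) - sum(dH_f reactants)
dH_rxn = -467.68 - (-191.22)
dH_rxn = -276.46 kJ:

-276.46 kJ


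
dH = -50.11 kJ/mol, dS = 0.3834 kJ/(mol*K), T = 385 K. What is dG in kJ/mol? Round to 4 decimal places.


Gibbs: dG = dH - T*dS (consistent units, dS already in kJ/(mol*K)).
T*dS = 385 * 0.3834 = 147.609
dG = -50.11 - (147.609)
dG = -197.719 kJ/mol, rounded to 4 dp:

-197.7190 kJ/mol


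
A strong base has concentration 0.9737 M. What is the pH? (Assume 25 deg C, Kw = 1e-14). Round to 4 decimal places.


A strong base dissociates completely, so [OH-] equals the given concentration.
pOH = -log10([OH-]) = -log10(0.9737) = 0.011575
pH = 14 - pOH = 14 - 0.011575
pH = 13.988425, rounded to 4 dp:

13.9884


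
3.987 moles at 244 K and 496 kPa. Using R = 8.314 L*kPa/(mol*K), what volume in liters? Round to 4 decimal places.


PV = nRT, solve for V = nRT / P.
nRT = 3.987 * 8.314 * 244 = 8088.092
V = 8088.092 / 496
V = 16.3066371 L, rounded to 4 dp:

16.3066 L


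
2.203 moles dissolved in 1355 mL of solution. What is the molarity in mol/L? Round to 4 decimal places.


Convert volume to liters: V_L = V_mL / 1000.
V_L = 1355 / 1000 = 1.355 L
M = n / V_L = 2.203 / 1.355
M = 1.62583026 mol/L, rounded to 4 dp:

1.6258 mol/L


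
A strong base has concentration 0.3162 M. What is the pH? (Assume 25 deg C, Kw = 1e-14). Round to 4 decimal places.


A strong base dissociates completely, so [OH-] equals the given concentration.
pOH = -log10([OH-]) = -log10(0.3162) = 0.500038
pH = 14 - pOH = 14 - 0.500038
pH = 13.499962, rounded to 4 dp:

13.5000


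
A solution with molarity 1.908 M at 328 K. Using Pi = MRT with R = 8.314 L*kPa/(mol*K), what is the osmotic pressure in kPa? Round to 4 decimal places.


Osmotic pressure (van't Hoff): Pi = M*R*T.
RT = 8.314 * 328 = 2726.992
Pi = 1.908 * 2726.992
Pi = 5203.100736 kPa, rounded to 4 dp:

5203.1007 kPa


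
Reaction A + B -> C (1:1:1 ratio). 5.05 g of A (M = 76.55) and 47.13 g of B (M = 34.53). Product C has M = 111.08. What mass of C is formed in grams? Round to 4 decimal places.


Find moles of each reactant; the smaller value is the limiting reagent in a 1:1:1 reaction, so moles_C equals moles of the limiter.
n_A = mass_A / M_A = 5.05 / 76.55 = 0.06597 mol
n_B = mass_B / M_B = 47.13 / 34.53 = 1.3649 mol
Limiting reagent: A (smaller), n_limiting = 0.06597 mol
mass_C = n_limiting * M_C = 0.06597 * 111.08
mass_C = 7.3279476 g, rounded to 4 dp:

7.3279 g


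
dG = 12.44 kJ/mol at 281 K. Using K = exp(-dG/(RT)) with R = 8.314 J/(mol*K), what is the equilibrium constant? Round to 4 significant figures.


dG is in kJ/mol; multiply by 1000 to match R in J/(mol*K).
RT = 8.314 * 281 = 2336.234 J/mol
exponent = -dG*1000 / (RT) = -(12.44*1000) / 2336.234 = -5.32480907
K = exp(-5.32480907)
K = 0.0048692806, rounded to 4 significant figures:

0.004869


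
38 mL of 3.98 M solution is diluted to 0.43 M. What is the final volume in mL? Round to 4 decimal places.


Dilution: M1*V1 = M2*V2, solve for V2.
V2 = M1*V1 / M2
V2 = 3.98 * 38 / 0.43
V2 = 151.24 / 0.43
V2 = 351.72093023 mL, rounded to 4 dp:

351.7209 mL


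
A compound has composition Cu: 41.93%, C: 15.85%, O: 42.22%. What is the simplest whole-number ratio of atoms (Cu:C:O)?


Assume 100 g of compound, divide each mass% by atomic mass to get moles, then normalize by the smallest to get a raw atom ratio.
Moles per 100 g: Cu: 41.93/63.546 = 0.6598, C: 15.85/12.011 = 1.3196, O: 42.22/15.999 = 2.6389
Raw ratio (divide by min = 0.6598): Cu: 1.0, C: 2.0, O: 3.999
Multiply by 1 to clear fractions: Cu: 1.0 ~= 1, C: 2.0 ~= 2, O: 3.999 ~= 4
Reduce by GCD to get the simplest whole-number ratio:

1:2:4


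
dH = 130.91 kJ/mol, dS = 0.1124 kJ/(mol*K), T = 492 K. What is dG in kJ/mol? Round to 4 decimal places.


Gibbs: dG = dH - T*dS (consistent units, dS already in kJ/(mol*K)).
T*dS = 492 * 0.1124 = 55.3008
dG = 130.91 - (55.3008)
dG = 75.6092 kJ/mol, rounded to 4 dp:

75.6092 kJ/mol


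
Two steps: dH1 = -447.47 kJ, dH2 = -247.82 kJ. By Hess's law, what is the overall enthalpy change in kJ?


Hess's law: enthalpy is a state function, so add the step enthalpies.
dH_total = dH1 + dH2 = -447.47 + (-247.82)
dH_total = -695.29 kJ:

-695.29 kJ


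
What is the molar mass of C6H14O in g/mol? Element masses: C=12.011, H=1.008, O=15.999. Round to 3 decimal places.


M = sum(count * atomic_mass) over atoms.
M = 6*12.011 + 14*1.008 + 1*15.999
M = 72.066 + 14.112 + 15.999
M = 102.177 g/mol, rounded to 3 dp:

102.177 g/mol


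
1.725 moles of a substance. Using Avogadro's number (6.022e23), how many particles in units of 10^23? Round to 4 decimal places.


N = n * NA, then divide by 1e23 for the requested units.
N / 1e23 = n * 6.022
N / 1e23 = 1.725 * 6.022
N / 1e23 = 10.38795, rounded to 4 dp:

10.3880


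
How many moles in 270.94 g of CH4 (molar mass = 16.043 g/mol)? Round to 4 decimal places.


n = mass / M
n = 270.94 / 16.043
n = 16.88836253 mol, rounded to 4 dp:

16.8884 mol


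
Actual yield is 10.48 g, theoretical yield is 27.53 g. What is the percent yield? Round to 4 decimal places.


% yield = 100 * actual / theoretical
% yield = 100 * 10.48 / 27.53
% yield = 38.06756266 %, rounded to 4 dp:

38.0676 %


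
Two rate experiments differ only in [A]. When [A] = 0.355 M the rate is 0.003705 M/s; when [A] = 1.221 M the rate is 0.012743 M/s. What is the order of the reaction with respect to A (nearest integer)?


Rate is proportional to [A]^n, so rate2/rate1 = ([A]2/[A]1)^n. Take logs to solve for n.
rate2/rate1 = 0.012743 / 0.003705 = 3.4394
[A]2/[A]1 = 1.221 / 0.355 = 3.4394
n = ln(3.4394) / ln(3.4394) = 1.0
Nearest integer order:

1


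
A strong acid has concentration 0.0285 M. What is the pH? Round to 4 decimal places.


A strong acid dissociates completely, so [H+] equals the given concentration.
pH = -log10([H+]) = -log10(0.0285)
pH = 1.54515514, rounded to 4 dp:

1.5452


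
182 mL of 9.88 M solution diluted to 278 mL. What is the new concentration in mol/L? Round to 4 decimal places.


Dilution: M1*V1 = M2*V2, solve for M2.
M2 = M1*V1 / V2
M2 = 9.88 * 182 / 278
M2 = 1798.16 / 278
M2 = 6.46820144 mol/L, rounded to 4 dp:

6.4682 mol/L


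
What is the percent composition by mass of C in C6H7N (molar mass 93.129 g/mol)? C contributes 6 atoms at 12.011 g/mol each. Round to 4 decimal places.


pct = 100 * (n_elem * M_elem) / M_total
mass_contribution = 6 * 12.011 = 72.066 g/mol
pct = 100 * 72.066 / 93.129
pct = 77.38298489 %, rounded to 4 dp:

77.3830 %


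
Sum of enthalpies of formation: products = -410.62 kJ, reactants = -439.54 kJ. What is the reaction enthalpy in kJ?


dH_rxn = sum(dH_f products) - sum(dH_f reactants)
dH_rxn = -410.62 - (-439.54)
dH_rxn = 28.92 kJ:

28.92 kJ


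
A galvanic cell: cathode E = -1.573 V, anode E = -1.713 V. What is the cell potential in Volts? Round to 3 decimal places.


Standard cell potential: E_cell = E_cathode - E_anode.
E_cell = -1.573 - (-1.713)
E_cell = 0.14 V, rounded to 3 dp:

0.140 V


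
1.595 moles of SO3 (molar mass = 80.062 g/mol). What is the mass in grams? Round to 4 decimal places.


mass = n * M
mass = 1.595 * 80.062
mass = 127.69889 g, rounded to 4 dp:

127.6989 g


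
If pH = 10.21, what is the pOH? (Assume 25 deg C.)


At 25 deg C, pH + pOH = 14.
pOH = 14 - pH = 14 - 10.21
pOH = 3.79:

3.79


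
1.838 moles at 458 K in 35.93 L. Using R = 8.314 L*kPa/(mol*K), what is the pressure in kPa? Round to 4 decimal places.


PV = nRT, solve for P = nRT / V.
nRT = 1.838 * 8.314 * 458 = 6998.7585
P = 6998.7585 / 35.93
P = 194.78871417 kPa, rounded to 4 dp:

194.7887 kPa


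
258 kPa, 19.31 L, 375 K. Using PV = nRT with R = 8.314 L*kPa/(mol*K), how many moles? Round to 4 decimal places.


PV = nRT, solve for n = PV / (RT).
PV = 258 * 19.31 = 4981.98
RT = 8.314 * 375 = 3117.75
n = 4981.98 / 3117.75
n = 1.59794082 mol, rounded to 4 dp:

1.5979 mol


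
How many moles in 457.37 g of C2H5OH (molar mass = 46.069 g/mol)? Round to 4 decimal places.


n = mass / M
n = 457.37 / 46.069
n = 9.92793419 mol, rounded to 4 dp:

9.9279 mol


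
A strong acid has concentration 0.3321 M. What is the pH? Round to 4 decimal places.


A strong acid dissociates completely, so [H+] equals the given concentration.
pH = -log10([H+]) = -log10(0.3321)
pH = 0.47873112, rounded to 4 dp:

0.4787


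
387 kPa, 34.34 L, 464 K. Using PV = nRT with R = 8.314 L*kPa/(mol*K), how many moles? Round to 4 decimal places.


PV = nRT, solve for n = PV / (RT).
PV = 387 * 34.34 = 13289.58
RT = 8.314 * 464 = 3857.696
n = 13289.58 / 3857.696
n = 3.44495263 mol, rounded to 4 dp:

3.4450 mol


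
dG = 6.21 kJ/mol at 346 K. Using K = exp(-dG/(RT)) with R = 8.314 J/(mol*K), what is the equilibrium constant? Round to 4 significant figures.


dG is in kJ/mol; multiply by 1000 to match R in J/(mol*K).
RT = 8.314 * 346 = 2876.644 J/mol
exponent = -dG*1000 / (RT) = -(6.21*1000) / 2876.644 = -2.15876556
K = exp(-2.15876556)
K = 0.11546757, rounded to 4 significant figures:

0.1155


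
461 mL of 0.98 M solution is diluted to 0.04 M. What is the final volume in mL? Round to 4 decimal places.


Dilution: M1*V1 = M2*V2, solve for V2.
V2 = M1*V1 / M2
V2 = 0.98 * 461 / 0.04
V2 = 451.78 / 0.04
V2 = 11294.5 mL, rounded to 4 dp:

11294.5000 mL


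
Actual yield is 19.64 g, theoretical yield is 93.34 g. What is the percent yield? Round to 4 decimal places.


% yield = 100 * actual / theoretical
% yield = 100 * 19.64 / 93.34
% yield = 21.04135419 %, rounded to 4 dp:

21.0414 %


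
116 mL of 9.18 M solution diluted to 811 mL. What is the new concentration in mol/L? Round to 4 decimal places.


Dilution: M1*V1 = M2*V2, solve for M2.
M2 = M1*V1 / V2
M2 = 9.18 * 116 / 811
M2 = 1064.88 / 811
M2 = 1.31304562 mol/L, rounded to 4 dp:

1.3130 mol/L


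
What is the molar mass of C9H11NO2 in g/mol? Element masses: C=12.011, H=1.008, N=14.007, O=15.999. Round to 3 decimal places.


M = sum(count * atomic_mass) over atoms.
M = 9*12.011 + 11*1.008 + 1*14.007 + 2*15.999
M = 108.099 + 11.088 + 14.007 + 31.998
M = 165.192 g/mol, rounded to 3 dp:

165.192 g/mol


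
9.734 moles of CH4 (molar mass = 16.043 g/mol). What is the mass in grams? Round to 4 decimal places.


mass = n * M
mass = 9.734 * 16.043
mass = 156.162562 g, rounded to 4 dp:

156.1626 g


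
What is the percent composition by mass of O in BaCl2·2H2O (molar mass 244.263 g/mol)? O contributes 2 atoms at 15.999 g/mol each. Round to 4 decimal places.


pct = 100 * (n_elem * M_elem) / M_total
mass_contribution = 2 * 15.999 = 31.998 g/mol
pct = 100 * 31.998 / 244.263
pct = 13.09981454 %, rounded to 4 dp:

13.0998 %


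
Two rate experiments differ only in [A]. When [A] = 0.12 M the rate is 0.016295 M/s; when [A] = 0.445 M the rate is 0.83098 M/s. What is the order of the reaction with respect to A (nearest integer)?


Rate is proportional to [A]^n, so rate2/rate1 = ([A]2/[A]1)^n. Take logs to solve for n.
rate2/rate1 = 0.83098 / 0.016295 = 50.996
[A]2/[A]1 = 0.445 / 0.12 = 3.7083
n = ln(50.996) / ln(3.7083) = 3.0
Nearest integer order:

3


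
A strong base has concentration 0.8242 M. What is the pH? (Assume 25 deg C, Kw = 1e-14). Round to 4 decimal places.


A strong base dissociates completely, so [OH-] equals the given concentration.
pOH = -log10([OH-]) = -log10(0.8242) = 0.083967
pH = 14 - pOH = 14 - 0.083967
pH = 13.916033, rounded to 4 dp:

13.9160


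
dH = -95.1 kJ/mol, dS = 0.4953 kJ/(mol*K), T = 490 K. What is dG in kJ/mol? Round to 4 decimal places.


Gibbs: dG = dH - T*dS (consistent units, dS already in kJ/(mol*K)).
T*dS = 490 * 0.4953 = 242.697
dG = -95.1 - (242.697)
dG = -337.797 kJ/mol, rounded to 4 dp:

-337.7970 kJ/mol


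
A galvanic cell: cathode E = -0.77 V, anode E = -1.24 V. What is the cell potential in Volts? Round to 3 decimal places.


Standard cell potential: E_cell = E_cathode - E_anode.
E_cell = -0.77 - (-1.24)
E_cell = 0.47 V, rounded to 3 dp:

0.470 V


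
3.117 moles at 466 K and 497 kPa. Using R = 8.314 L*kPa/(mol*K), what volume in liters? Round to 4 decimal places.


PV = nRT, solve for V = nRT / P.
nRT = 3.117 * 8.314 * 466 = 12076.2679
V = 12076.2679 / 497
V = 24.29832575 L, rounded to 4 dp:

24.2983 L


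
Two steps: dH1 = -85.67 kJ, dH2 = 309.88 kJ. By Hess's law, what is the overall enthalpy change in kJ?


Hess's law: enthalpy is a state function, so add the step enthalpies.
dH_total = dH1 + dH2 = -85.67 + (309.88)
dH_total = 224.21 kJ:

224.21 kJ


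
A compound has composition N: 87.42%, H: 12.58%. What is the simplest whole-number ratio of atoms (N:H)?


Assume 100 g of compound, divide each mass% by atomic mass to get moles, then normalize by the smallest to get a raw atom ratio.
Moles per 100 g: N: 87.42/14.007 = 6.2412, H: 12.58/1.008 = 12.4802
Raw ratio (divide by min = 6.2412): N: 1.0, H: 2.0
Multiply by 1 to clear fractions: N: 1.0 ~= 1, H: 2.0 ~= 2
Reduce by GCD to get the simplest whole-number ratio:

1:2


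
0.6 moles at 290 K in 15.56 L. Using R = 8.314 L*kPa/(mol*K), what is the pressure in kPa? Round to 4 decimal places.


PV = nRT, solve for P = nRT / V.
nRT = 0.6 * 8.314 * 290 = 1446.636
P = 1446.636 / 15.56
P = 92.9714653 kPa, rounded to 4 dp:

92.9715 kPa


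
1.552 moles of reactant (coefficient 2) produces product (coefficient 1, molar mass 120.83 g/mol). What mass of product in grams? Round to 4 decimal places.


Use the coefficient ratio to convert reactant moles to product moles, then multiply by the product's molar mass.
moles_P = moles_R * (coeff_P / coeff_R) = 1.552 * (1/2) = 0.776
mass_P = moles_P * M_P = 0.776 * 120.83
mass_P = 93.76408 g, rounded to 4 dp:

93.7641 g


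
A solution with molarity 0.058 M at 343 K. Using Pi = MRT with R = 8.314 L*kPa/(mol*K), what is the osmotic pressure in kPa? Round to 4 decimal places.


Osmotic pressure (van't Hoff): Pi = M*R*T.
RT = 8.314 * 343 = 2851.702
Pi = 0.058 * 2851.702
Pi = 165.398716 kPa, rounded to 4 dp:

165.3987 kPa


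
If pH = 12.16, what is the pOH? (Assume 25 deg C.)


At 25 deg C, pH + pOH = 14.
pOH = 14 - pH = 14 - 12.16
pOH = 1.84:

1.84


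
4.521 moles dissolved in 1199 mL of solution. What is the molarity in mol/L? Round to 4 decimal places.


Convert volume to liters: V_L = V_mL / 1000.
V_L = 1199 / 1000 = 1.199 L
M = n / V_L = 4.521 / 1.199
M = 3.7706422 mol/L, rounded to 4 dp:

3.7706 mol/L


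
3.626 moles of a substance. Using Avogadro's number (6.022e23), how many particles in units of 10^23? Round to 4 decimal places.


N = n * NA, then divide by 1e23 for the requested units.
N / 1e23 = n * 6.022
N / 1e23 = 3.626 * 6.022
N / 1e23 = 21.835772, rounded to 4 dp:

21.8358


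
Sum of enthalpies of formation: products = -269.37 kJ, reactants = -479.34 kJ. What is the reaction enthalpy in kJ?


dH_rxn = sum(dH_f products) - sum(dH_f reactants)
dH_rxn = -269.37 - (-479.34)
dH_rxn = 209.97 kJ:

209.97 kJ


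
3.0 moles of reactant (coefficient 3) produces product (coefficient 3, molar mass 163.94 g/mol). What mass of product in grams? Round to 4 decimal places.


Use the coefficient ratio to convert reactant moles to product moles, then multiply by the product's molar mass.
moles_P = moles_R * (coeff_P / coeff_R) = 3.0 * (3/3) = 3.0
mass_P = moles_P * M_P = 3.0 * 163.94
mass_P = 491.82 g, rounded to 4 dp:

491.8200 g


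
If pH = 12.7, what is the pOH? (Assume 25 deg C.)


At 25 deg C, pH + pOH = 14.
pOH = 14 - pH = 14 - 12.7
pOH = 1.3:

1.30


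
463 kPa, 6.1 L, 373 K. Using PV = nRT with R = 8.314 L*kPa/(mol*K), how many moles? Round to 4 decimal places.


PV = nRT, solve for n = PV / (RT).
PV = 463 * 6.1 = 2824.3
RT = 8.314 * 373 = 3101.122
n = 2824.3 / 3101.122
n = 0.91073489 mol, rounded to 4 dp:

0.9107 mol


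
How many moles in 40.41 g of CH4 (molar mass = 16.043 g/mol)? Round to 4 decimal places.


n = mass / M
n = 40.41 / 16.043
n = 2.51885558 mol, rounded to 4 dp:

2.5189 mol


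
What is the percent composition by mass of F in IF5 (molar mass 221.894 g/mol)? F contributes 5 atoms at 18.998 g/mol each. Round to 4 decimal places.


pct = 100 * (n_elem * M_elem) / M_total
mass_contribution = 5 * 18.998 = 94.99 g/mol
pct = 100 * 94.99 / 221.894
pct = 42.80872849 %, rounded to 4 dp:

42.8087 %


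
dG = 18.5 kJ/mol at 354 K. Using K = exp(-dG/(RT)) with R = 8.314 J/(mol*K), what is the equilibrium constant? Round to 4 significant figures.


dG is in kJ/mol; multiply by 1000 to match R in J/(mol*K).
RT = 8.314 * 354 = 2943.156 J/mol
exponent = -dG*1000 / (RT) = -(18.5*1000) / 2943.156 = -6.28576943
K = exp(-6.28576943)
K = 0.0018626233, rounded to 4 significant figures:

0.001863


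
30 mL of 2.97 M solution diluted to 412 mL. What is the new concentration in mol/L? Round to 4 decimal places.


Dilution: M1*V1 = M2*V2, solve for M2.
M2 = M1*V1 / V2
M2 = 2.97 * 30 / 412
M2 = 89.1 / 412
M2 = 0.21626214 mol/L, rounded to 4 dp:

0.2163 mol/L


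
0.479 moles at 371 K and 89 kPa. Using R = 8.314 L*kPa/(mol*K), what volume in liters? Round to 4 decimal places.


PV = nRT, solve for V = nRT / P.
nRT = 0.479 * 8.314 * 371 = 1477.4726
V = 1477.4726 / 89
V = 16.60081573 L, rounded to 4 dp:

16.6008 L


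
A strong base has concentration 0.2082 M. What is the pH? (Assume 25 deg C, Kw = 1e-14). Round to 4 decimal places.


A strong base dissociates completely, so [OH-] equals the given concentration.
pOH = -log10([OH-]) = -log10(0.2082) = 0.681519
pH = 14 - pOH = 14 - 0.681519
pH = 13.318481, rounded to 4 dp:

13.3185


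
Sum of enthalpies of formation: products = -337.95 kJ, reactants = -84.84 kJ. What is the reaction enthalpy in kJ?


dH_rxn = sum(dH_f products) - sum(dH_f reactants)
dH_rxn = -337.95 - (-84.84)
dH_rxn = -253.11 kJ:

-253.11 kJ


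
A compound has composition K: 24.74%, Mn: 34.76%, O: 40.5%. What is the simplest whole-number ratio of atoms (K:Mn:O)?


Assume 100 g of compound, divide each mass% by atomic mass to get moles, then normalize by the smallest to get a raw atom ratio.
Moles per 100 g: K: 24.74/39.098 = 0.6328, Mn: 34.76/54.938 = 0.6327, O: 40.5/15.999 = 2.5314
Raw ratio (divide by min = 0.6327): K: 1.0, Mn: 1.0, O: 4.001
Multiply by 1 to clear fractions: K: 1.0 ~= 1, Mn: 1.0 ~= 1, O: 4.001 ~= 4
Reduce by GCD to get the simplest whole-number ratio:

1:1:4


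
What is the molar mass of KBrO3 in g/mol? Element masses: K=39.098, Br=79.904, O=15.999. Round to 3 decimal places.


M = sum(count * atomic_mass) over atoms.
M = 1*39.098 + 1*79.904 + 3*15.999
M = 39.098 + 79.904 + 47.997
M = 166.999 g/mol, rounded to 3 dp:

166.999 g/mol


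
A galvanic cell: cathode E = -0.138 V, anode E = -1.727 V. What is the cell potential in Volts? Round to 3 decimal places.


Standard cell potential: E_cell = E_cathode - E_anode.
E_cell = -0.138 - (-1.727)
E_cell = 1.589 V, rounded to 3 dp:

1.589 V


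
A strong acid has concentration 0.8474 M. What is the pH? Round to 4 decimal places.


A strong acid dissociates completely, so [H+] equals the given concentration.
pH = -log10([H+]) = -log10(0.8474)
pH = 0.07191154, rounded to 4 dp:

0.0719


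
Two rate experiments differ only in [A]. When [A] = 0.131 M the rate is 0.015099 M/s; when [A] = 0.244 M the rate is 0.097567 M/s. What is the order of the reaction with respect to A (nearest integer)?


Rate is proportional to [A]^n, so rate2/rate1 = ([A]2/[A]1)^n. Take logs to solve for n.
rate2/rate1 = 0.097567 / 0.015099 = 6.4618
[A]2/[A]1 = 0.244 / 0.131 = 1.8626
n = ln(6.4618) / ln(1.8626) = 3.0
Nearest integer order:

3


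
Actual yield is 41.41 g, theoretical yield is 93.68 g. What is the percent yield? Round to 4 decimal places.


% yield = 100 * actual / theoretical
% yield = 100 * 41.41 / 93.68
% yield = 44.20367208 %, rounded to 4 dp:

44.2037 %


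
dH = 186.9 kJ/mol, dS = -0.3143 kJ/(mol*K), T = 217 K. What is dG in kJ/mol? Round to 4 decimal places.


Gibbs: dG = dH - T*dS (consistent units, dS already in kJ/(mol*K)).
T*dS = 217 * -0.3143 = -68.2031
dG = 186.9 - (-68.2031)
dG = 255.1031 kJ/mol, rounded to 4 dp:

255.1031 kJ/mol


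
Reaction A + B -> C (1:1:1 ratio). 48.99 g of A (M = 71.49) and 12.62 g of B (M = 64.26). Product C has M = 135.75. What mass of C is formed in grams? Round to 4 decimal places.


Find moles of each reactant; the smaller value is the limiting reagent in a 1:1:1 reaction, so moles_C equals moles of the limiter.
n_A = mass_A / M_A = 48.99 / 71.49 = 0.685271 mol
n_B = mass_B / M_B = 12.62 / 64.26 = 0.19639 mol
Limiting reagent: B (smaller), n_limiting = 0.19639 mol
mass_C = n_limiting * M_C = 0.19639 * 135.75
mass_C = 26.6599425 g, rounded to 4 dp:

26.6599 g


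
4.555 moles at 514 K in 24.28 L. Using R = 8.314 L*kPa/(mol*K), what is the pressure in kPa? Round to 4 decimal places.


PV = nRT, solve for P = nRT / V.
nRT = 4.555 * 8.314 * 514 = 19465.3188
P = 19465.3188 / 24.28
P = 801.70176277 kPa, rounded to 4 dp:

801.7018 kPa


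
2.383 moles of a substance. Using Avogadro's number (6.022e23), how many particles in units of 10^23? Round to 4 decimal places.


N = n * NA, then divide by 1e23 for the requested units.
N / 1e23 = n * 6.022
N / 1e23 = 2.383 * 6.022
N / 1e23 = 14.350426, rounded to 4 dp:

14.3504


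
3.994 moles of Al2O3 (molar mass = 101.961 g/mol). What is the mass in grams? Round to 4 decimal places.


mass = n * M
mass = 3.994 * 101.961
mass = 407.232234 g, rounded to 4 dp:

407.2322 g


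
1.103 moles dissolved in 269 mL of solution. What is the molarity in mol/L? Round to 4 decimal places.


Convert volume to liters: V_L = V_mL / 1000.
V_L = 269 / 1000 = 0.269 L
M = n / V_L = 1.103 / 0.269
M = 4.10037175 mol/L, rounded to 4 dp:

4.1004 mol/L


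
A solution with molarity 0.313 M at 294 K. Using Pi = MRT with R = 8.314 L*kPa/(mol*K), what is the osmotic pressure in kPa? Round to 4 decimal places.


Osmotic pressure (van't Hoff): Pi = M*R*T.
RT = 8.314 * 294 = 2444.316
Pi = 0.313 * 2444.316
Pi = 765.070908 kPa, rounded to 4 dp:

765.0709 kPa


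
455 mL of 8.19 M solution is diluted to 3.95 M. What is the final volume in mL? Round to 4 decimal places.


Dilution: M1*V1 = M2*V2, solve for V2.
V2 = M1*V1 / M2
V2 = 8.19 * 455 / 3.95
V2 = 3726.45 / 3.95
V2 = 943.40506329 mL, rounded to 4 dp:

943.4051 mL


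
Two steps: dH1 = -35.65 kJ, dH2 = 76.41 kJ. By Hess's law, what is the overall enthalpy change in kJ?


Hess's law: enthalpy is a state function, so add the step enthalpies.
dH_total = dH1 + dH2 = -35.65 + (76.41)
dH_total = 40.76 kJ:

40.76 kJ


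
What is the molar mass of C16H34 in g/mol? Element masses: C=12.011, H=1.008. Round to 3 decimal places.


M = sum(count * atomic_mass) over atoms.
M = 16*12.011 + 34*1.008
M = 192.176 + 34.272
M = 226.448 g/mol, rounded to 3 dp:

226.448 g/mol


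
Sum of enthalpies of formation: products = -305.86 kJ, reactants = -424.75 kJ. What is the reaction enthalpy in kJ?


dH_rxn = sum(dH_f products) - sum(dH_f reactants)
dH_rxn = -305.86 - (-424.75)
dH_rxn = 118.89 kJ:

118.89 kJ


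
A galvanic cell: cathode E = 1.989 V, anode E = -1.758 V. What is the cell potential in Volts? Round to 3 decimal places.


Standard cell potential: E_cell = E_cathode - E_anode.
E_cell = 1.989 - (-1.758)
E_cell = 3.747 V, rounded to 3 dp:

3.747 V


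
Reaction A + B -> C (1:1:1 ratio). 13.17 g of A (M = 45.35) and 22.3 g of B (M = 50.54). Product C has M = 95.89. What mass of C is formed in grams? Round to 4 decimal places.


Find moles of each reactant; the smaller value is the limiting reagent in a 1:1:1 reaction, so moles_C equals moles of the limiter.
n_A = mass_A / M_A = 13.17 / 45.35 = 0.290408 mol
n_B = mass_B / M_B = 22.3 / 50.54 = 0.441235 mol
Limiting reagent: A (smaller), n_limiting = 0.290408 mol
mass_C = n_limiting * M_C = 0.290408 * 95.89
mass_C = 27.84722312 g, rounded to 4 dp:

27.8472 g
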